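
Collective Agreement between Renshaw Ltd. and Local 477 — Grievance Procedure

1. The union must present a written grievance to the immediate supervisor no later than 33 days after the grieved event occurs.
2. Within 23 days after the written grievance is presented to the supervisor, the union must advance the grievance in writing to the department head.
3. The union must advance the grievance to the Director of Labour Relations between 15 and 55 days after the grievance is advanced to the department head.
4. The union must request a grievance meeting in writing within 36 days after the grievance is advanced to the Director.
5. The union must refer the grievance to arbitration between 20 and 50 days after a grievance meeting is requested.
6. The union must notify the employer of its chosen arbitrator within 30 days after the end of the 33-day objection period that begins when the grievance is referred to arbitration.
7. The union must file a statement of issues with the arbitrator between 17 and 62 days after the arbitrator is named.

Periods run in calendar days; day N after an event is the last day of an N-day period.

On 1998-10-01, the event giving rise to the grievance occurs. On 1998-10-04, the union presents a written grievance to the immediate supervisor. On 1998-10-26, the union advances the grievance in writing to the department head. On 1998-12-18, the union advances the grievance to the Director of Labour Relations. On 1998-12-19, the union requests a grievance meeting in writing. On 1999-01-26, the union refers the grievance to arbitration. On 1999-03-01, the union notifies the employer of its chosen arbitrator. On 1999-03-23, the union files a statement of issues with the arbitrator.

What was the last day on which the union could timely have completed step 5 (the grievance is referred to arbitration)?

1999-02-07

Step 5 runs from 1998-12-19, when a grievance meeting is requested. The window is 20–50 days after 1998-12-19; it closes on 1999-02-07.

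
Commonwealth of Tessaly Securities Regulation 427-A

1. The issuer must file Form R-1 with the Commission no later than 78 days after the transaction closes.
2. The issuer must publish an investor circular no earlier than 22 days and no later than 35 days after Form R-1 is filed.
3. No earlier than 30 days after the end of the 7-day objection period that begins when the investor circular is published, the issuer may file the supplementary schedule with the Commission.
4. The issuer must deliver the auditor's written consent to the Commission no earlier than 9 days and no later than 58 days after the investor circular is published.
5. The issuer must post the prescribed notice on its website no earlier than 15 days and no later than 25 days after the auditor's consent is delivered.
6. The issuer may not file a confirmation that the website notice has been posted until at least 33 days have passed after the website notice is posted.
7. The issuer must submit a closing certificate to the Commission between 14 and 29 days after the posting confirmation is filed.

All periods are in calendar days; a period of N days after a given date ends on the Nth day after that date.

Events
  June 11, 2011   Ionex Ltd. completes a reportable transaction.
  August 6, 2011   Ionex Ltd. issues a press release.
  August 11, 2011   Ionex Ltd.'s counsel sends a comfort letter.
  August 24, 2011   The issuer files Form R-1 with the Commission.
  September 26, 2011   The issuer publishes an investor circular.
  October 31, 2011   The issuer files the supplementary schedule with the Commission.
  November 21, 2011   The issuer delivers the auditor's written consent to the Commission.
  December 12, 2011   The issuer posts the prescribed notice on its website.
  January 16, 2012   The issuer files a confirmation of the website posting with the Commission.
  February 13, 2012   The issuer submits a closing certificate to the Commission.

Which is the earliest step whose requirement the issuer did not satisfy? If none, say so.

Step 1: 78 days after June 11, 2011 (when the transaction closes) is August 28, 2011; completed August 24, 2011, before the deadline.
Step 2: the window is 22–35 days after August 24, 2011 (when Form R-1 is filed), so September 15, 2011 through September 28, 2011; September 26, 2011 falls inside that range.
Step 3: the earliest permitted date is 30 days after October 3, 2011 (end of the 7-day objection period, which began when the investor circular is published on September 26, 2011), i.e. November 2, 2011; acted on October 31, 2011, 2 days prematurely.

Step 3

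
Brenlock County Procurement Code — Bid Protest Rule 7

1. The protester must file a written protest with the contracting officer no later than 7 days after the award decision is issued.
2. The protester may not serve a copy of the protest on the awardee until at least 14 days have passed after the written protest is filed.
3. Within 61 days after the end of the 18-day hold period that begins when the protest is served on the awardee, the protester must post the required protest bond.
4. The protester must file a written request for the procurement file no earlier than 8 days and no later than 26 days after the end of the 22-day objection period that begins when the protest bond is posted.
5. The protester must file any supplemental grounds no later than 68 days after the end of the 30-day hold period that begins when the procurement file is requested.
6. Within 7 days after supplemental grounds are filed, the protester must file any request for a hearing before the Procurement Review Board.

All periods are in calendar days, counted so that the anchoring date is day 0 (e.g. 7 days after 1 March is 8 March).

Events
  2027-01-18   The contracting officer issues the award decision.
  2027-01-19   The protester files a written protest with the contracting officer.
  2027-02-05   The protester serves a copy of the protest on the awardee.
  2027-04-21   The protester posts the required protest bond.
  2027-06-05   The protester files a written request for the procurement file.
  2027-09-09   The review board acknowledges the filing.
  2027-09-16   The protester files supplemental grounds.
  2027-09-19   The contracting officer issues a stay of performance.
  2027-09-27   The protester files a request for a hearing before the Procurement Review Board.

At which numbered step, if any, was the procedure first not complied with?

Step 5

(1) due by 2027-01-18 + 7 days = 2027-01-25; completed 2027-01-19, before the deadline.
(2) permitted from 2027-01-19 + 14 days = 2027-02-02 onward; 2027-02-05 is on or after that date.
(3) due by 2027-02-23 + 61 days = 2027-04-25; completed 2027-04-21, before the deadline.
(4) the permitted window runs from 2027-05-13 + 8 = 2027-05-21 to 2027-05-13 + 26 = 2027-06-08; done 2027-06-05, which is between those dates.
(5) due by 2027-07-05 + 68 days = 2027-09-11; done 2027-09-16 — 5 days late.
No need to go further; step 5 was not satisfied.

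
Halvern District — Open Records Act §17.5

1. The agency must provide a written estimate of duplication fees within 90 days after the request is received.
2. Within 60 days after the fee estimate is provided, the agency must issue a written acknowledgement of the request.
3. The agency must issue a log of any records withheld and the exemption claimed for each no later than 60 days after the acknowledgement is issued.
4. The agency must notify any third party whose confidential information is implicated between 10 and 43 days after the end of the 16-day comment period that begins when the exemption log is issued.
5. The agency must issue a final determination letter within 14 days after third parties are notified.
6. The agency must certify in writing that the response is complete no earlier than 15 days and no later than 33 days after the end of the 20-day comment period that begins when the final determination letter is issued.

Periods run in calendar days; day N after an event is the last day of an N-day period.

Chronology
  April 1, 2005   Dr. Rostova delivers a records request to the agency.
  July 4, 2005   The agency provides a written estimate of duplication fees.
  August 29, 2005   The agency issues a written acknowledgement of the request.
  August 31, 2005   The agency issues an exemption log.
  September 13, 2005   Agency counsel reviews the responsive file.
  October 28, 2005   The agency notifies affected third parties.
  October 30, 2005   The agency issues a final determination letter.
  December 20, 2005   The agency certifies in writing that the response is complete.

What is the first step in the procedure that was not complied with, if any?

Step 1: 90 days after April 1, 2005 (when the request is received) is June 30, 2005; done July 4, 2005 — 4 days late.
The analysis stops there.

Step 1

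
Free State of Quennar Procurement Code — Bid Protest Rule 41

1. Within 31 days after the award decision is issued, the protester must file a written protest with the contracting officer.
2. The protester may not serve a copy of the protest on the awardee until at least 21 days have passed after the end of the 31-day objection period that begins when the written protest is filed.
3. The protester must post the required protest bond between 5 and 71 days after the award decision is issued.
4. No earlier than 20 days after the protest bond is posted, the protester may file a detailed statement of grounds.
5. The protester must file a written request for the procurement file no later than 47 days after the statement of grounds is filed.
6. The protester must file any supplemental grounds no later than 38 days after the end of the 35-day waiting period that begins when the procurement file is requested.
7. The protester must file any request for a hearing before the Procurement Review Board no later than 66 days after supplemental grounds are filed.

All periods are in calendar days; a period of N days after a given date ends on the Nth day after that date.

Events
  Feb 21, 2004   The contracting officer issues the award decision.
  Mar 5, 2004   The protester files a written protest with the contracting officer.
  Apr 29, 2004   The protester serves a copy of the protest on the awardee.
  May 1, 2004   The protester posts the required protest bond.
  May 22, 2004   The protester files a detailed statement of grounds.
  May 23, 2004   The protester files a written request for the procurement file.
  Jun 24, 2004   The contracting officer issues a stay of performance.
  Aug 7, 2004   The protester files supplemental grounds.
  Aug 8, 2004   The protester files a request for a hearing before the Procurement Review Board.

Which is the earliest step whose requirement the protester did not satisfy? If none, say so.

Step 6

(1) due by Feb 21, 2004 + 31 days = Mar 23, 2004; done Mar 5, 2004 — timely.
(2) permitted from Apr 5, 2004 + 21 days = Apr 26, 2004 onward; Apr 29, 2004 is on or after that date.
(3) the permitted window runs from Feb 21, 2004 + 5 = Feb 26, 2004 to Feb 21, 2004 + 71 = May 2, 2004; done May 1, 2004 — within the window.
(4) permitted from May 1, 2004 + 20 days = May 21, 2004 onward; done May 22, 2004, after the minimum wait.
(5) due by May 22, 2004 + 47 days = Jul 8, 2004; May 23, 2004 is within that limit.
(6) due by Jun 27, 2004 + 38 days = Aug 4, 2004; done Aug 7, 2004 — 3 days late.
Later steps need not be reached.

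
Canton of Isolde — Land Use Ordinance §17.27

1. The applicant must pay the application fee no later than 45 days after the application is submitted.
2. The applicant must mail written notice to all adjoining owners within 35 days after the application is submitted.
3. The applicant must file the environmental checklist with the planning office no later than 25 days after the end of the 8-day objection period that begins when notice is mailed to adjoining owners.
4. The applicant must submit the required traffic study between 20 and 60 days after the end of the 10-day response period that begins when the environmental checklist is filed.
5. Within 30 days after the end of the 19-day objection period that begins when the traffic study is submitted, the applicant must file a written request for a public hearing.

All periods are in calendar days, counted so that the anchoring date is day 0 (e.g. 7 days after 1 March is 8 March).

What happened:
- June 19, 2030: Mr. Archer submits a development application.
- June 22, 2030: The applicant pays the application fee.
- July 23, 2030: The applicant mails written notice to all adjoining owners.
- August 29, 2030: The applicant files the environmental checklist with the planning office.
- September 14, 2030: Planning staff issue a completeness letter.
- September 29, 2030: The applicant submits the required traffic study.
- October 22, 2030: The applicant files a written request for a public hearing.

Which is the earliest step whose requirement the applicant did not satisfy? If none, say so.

Step 1: 45 days after June 19, 2030 (when the application is submitted) is August 3, 2030; completed June 22, 2030, before the deadline.
Step 2: 35 days after June 19, 2030 (when the application is submitted) is July 24, 2030; done July 23, 2030 — timely.
Step 3: 25 days after July 31, 2030 (end of the 8-day objection period, which began when notice is mailed to adjoining owners on July 23, 2030) is August 25, 2030; August 29, 2030 misses that deadline by 4 days.

Step 3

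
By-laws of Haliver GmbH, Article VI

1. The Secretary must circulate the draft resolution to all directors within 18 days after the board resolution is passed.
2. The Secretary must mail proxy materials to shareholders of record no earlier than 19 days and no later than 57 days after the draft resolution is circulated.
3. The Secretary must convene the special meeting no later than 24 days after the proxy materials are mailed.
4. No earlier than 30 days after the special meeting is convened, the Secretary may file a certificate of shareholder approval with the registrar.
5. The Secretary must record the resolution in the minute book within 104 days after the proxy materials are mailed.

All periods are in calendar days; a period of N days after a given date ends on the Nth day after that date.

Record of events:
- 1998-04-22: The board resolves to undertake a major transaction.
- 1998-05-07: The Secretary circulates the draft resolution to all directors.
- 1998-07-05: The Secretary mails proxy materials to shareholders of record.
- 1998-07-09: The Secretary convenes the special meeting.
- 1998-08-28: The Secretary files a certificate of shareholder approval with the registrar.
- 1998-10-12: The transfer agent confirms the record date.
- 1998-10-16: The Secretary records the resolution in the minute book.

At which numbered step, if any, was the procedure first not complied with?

Step 2

Step 1: 18 days after 1998-04-22 (when the board resolution is passed) is 1998-05-10; done 1998-05-07 — timely.
Step 2: the window is 19–57 days after 1998-05-07 (when the draft resolution is circulated), so 1998-05-26 through 1998-07-03; done 1998-07-05 — 2 days after the window closed.
The analysis stops there.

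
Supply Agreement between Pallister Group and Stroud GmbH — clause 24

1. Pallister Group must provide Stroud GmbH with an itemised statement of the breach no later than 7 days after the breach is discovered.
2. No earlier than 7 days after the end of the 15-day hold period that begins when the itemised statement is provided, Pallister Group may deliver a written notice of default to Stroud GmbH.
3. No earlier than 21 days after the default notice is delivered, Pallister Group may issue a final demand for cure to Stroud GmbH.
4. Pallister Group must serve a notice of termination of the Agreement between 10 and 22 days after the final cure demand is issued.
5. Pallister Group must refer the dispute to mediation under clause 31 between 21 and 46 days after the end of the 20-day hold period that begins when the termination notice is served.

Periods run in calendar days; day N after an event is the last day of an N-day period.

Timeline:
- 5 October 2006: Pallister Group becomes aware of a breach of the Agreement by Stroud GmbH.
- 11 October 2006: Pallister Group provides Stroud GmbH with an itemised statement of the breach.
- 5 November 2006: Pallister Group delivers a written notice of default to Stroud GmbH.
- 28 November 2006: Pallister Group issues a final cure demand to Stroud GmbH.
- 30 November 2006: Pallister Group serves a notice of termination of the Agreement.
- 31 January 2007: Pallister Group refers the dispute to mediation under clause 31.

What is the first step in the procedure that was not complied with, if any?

Step 1: 7 days after 5 October 2006 (when the breach is discovered) is 12 October 2006; done 11 October 2006 — timely.
Step 2: the earliest permitted date is 7 days after 26 October 2006 (end of the 15-day hold period, which began when the itemised statement is provided on 11 October 2006), i.e. 2 November 2006; 5 November 2006 is on or after that date.
Step 3: the earliest permitted date is 21 days after 5 November 2006 (when the default notice is delivered), i.e. 26 November 2006; done 28 November 2006, after the minimum wait.
Step 4: the window is 10–22 days after 28 November 2006 (when the final cure demand is issued), so 8 December 2006 through 20 December 2006; done 30 November 2006 — 8 days before the window opened.
The analysis stops there.

Step 4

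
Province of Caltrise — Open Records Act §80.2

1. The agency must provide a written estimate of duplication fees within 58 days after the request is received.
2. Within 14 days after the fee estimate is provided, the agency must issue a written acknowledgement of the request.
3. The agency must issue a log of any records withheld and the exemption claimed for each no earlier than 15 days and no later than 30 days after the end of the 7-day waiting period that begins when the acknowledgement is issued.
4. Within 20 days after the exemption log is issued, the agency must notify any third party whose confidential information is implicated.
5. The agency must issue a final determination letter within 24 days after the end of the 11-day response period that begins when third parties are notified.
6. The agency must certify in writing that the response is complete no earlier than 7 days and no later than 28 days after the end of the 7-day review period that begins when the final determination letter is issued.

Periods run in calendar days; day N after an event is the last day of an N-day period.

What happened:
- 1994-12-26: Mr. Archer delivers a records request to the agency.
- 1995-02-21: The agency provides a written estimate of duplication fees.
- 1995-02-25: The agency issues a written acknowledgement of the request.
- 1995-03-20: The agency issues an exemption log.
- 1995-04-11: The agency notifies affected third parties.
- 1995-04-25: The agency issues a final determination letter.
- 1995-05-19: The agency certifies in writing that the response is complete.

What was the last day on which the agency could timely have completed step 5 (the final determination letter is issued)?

1995-05-16

Third parties are notified on 1995-04-11; the 11-day response period therefore ends 1995-04-22, and step 5 runs from that date. 24 days after 1995-04-22 is 1995-05-16.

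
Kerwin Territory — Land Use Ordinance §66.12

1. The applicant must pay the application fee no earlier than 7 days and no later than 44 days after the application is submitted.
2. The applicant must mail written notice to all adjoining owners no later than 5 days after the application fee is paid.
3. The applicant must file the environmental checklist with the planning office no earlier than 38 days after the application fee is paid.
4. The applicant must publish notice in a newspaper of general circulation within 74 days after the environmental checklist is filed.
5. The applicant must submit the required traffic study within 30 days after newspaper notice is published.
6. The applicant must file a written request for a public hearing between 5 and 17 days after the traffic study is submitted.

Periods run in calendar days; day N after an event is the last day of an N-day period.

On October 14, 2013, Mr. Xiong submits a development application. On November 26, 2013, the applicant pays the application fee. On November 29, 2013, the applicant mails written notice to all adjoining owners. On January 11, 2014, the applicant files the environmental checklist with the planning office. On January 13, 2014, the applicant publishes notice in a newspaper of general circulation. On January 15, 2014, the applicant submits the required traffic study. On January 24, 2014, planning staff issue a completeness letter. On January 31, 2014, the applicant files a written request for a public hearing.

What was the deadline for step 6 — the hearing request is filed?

Step 6 runs from January 15, 2014, when the traffic study is submitted. The window is 5–17 days after January 15, 2014; it closes on February 1, 2014.

February 1, 2014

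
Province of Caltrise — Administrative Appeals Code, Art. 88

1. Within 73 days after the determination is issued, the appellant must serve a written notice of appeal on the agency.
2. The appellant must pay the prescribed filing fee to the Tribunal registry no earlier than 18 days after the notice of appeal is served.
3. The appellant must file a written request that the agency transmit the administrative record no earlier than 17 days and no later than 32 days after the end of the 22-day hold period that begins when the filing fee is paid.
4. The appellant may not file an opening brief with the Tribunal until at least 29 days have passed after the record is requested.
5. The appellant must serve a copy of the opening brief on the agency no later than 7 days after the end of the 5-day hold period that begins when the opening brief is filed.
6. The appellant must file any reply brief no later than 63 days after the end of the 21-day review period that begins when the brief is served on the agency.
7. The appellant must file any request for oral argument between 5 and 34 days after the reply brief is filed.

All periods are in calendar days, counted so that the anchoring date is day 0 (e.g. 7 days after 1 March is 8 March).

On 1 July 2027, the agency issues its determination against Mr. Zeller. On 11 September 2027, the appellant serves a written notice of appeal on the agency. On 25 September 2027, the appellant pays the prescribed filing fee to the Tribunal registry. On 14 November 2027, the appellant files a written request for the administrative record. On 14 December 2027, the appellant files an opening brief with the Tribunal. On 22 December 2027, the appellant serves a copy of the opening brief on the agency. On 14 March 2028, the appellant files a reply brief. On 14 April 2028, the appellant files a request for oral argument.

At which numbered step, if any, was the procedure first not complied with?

Step 2

Step 1: 73 days after 1 July 2027 (when the determination is issued) is 12 September 2027; done 11 September 2027 — timely.
Step 2: the earliest permitted date is 18 days after 11 September 2027 (when the notice of appeal is served), i.e. 29 September 2027; done 25 September 2027 — 4 days too early.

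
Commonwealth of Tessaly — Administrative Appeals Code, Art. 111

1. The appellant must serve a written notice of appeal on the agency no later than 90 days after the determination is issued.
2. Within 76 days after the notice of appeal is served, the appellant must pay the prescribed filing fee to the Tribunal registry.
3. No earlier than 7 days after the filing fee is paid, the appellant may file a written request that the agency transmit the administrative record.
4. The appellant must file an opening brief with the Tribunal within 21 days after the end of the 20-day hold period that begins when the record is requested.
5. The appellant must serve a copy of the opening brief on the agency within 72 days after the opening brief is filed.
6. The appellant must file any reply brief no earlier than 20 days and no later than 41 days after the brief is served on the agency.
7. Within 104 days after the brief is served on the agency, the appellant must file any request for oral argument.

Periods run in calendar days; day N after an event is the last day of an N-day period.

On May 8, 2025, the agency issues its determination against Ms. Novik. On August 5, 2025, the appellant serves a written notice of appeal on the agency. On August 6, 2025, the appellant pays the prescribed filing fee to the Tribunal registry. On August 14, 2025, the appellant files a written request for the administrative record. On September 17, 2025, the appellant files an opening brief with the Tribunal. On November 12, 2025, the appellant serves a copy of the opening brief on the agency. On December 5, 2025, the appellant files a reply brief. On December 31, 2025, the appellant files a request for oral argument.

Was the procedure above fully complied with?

Yes

Step 1: 90 days after May 8, 2025 (when the determination is issued) is August 6, 2025; August 5, 2025 is within that limit.
Step 2: 76 days after August 5, 2025 (when the notice of appeal is served) is October 20, 2025; done August 6, 2025 — timely.
Step 3: the earliest permitted date is 7 days after August 6, 2025 (when the filing fee is paid), i.e. August 13, 2025; August 14, 2025 is on or after that date.
Step 4: 21 days after September 3, 2025 (end of the 20-day hold period, which began when the record is requested on August 14, 2025) is September 24, 2025; September 17, 2025 is within that limit.
Step 5: 72 days after September 17, 2025 (when the opening brief is filed) is November 28, 2025; November 12, 2025 is within that limit.
Step 6: the window is 20–41 days after November 12, 2025 (when the brief is served on the agency), so December 2, 2025 through December 23, 2025; done December 5, 2025 — within the window.
Step 7: 104 days after November 12, 2025 (when the brief is served on the agency) is February 24, 2026; completed December 31, 2025, before the deadline.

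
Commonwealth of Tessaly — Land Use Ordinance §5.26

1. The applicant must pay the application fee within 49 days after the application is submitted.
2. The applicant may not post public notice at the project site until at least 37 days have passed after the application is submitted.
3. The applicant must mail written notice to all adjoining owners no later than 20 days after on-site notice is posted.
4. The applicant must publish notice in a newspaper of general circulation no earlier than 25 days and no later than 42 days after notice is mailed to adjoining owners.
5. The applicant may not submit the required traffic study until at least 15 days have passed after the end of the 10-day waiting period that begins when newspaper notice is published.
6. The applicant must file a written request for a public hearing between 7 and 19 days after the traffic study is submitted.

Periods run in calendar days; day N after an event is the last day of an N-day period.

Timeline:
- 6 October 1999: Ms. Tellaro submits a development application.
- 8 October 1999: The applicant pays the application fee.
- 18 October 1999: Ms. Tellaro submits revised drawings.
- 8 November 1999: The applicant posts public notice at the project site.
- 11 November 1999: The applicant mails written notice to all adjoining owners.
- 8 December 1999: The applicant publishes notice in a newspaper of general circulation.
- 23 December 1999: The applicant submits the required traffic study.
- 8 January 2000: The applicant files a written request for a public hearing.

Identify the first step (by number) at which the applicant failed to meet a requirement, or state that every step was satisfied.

Step 1 — counting 49 days from 6 October 1999 (when the application is submitted) gives a deadline of 24 November 1999; 8 October 1999 is within that limit.
Step 2 — must wait 37 days from 6 October 1999 (when the application is submitted), so not before 12 November 1999; 8 November 1999 is 4 days before the earliest permitted date.
Later steps need not be reached.

Step 2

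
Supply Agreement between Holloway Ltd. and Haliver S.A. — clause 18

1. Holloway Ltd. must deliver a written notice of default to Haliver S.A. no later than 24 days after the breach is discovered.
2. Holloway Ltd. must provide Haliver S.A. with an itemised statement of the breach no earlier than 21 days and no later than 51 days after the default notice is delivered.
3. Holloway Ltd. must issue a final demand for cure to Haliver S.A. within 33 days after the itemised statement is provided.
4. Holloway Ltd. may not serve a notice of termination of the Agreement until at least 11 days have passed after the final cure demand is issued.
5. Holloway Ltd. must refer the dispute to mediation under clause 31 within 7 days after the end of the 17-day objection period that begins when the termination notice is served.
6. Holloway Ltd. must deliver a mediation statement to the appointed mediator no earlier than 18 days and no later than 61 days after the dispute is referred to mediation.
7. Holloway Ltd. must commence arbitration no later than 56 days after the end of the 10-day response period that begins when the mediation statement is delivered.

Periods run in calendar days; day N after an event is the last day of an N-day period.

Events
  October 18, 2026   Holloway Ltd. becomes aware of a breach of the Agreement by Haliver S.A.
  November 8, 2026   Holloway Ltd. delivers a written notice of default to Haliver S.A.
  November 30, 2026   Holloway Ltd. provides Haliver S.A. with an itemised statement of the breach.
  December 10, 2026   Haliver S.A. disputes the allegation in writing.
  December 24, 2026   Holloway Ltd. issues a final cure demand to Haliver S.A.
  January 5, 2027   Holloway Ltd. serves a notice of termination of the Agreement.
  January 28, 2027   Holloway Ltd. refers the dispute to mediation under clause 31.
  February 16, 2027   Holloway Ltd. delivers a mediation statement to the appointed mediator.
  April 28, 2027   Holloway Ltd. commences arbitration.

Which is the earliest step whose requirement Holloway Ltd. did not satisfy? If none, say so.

Step 1: 24 days after October 18, 2026 (when the breach is discovered) is November 11, 2026; done November 8, 2026 — timely.
Step 2: the window is 21–51 days after November 8, 2026 (when the default notice is delivered), so November 29, 2026 through December 29, 2026; November 30, 2026 falls inside that range.
Step 3: 33 days after November 30, 2026 (when the itemised statement is provided) is January 2, 2027; done December 24, 2026 — timely.
Step 4: the earliest permitted date is 11 days after December 24, 2026 (when the final cure demand is issued), i.e. January 4, 2027; January 5, 2027 is on or after that date.
Step 5: 7 days after January 22, 2027 (end of the 17-day objection period, which began when the termination notice is served on January 5, 2027) is January 29, 2027; done January 28, 2027 — timely.
Step 6: the window is 18–61 days after January 28, 2027 (when the dispute is referred to mediation), so February 15, 2027 through March 30, 2027; done February 16, 2027, which is between those dates.
Step 7: 56 days after February 26, 2027 (end of the 10-day response period, which began when the mediation statement is delivered on February 16, 2027) is April 23, 2027; not done until April 28, 2027, 5 days after the deadline.
That is the first point of non-compliance.

Step 7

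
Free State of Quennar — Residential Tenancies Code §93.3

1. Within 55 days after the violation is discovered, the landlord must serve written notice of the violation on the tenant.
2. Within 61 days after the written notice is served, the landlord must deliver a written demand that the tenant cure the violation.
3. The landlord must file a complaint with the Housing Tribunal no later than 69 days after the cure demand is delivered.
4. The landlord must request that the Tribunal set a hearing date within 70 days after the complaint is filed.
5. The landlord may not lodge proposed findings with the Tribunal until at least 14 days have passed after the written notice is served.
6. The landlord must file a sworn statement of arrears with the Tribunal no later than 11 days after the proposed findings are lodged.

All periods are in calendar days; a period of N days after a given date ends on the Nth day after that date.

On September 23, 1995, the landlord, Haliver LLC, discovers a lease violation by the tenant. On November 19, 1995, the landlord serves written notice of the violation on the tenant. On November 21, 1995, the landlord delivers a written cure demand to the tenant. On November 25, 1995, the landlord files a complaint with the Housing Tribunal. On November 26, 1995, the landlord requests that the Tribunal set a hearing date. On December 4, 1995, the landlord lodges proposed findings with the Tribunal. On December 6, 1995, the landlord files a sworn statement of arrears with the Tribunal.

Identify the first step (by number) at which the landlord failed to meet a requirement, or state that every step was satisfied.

(1) due by September 23, 1995 + 55 days = November 17, 1995; done November 19, 1995 — 2 days late.
That is the first point of non-compliance.

Step 1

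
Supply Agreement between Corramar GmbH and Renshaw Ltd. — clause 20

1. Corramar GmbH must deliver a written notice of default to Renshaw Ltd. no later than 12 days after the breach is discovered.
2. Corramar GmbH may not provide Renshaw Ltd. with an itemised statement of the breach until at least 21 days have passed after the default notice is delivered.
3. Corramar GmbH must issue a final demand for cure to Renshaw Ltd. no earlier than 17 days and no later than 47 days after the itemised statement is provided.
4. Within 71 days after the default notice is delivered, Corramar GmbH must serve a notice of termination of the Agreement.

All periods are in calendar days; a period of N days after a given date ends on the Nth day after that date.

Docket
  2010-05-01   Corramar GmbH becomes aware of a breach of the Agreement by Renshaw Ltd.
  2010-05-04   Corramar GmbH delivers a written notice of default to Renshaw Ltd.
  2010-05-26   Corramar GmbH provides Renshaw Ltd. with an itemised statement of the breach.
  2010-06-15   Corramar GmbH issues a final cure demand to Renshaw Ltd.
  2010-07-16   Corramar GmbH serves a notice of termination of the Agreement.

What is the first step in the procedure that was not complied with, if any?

Step 4

Step 1 — counting 12 days from 2010-05-01 (when the breach is discovered) gives a deadline of 2010-05-13; completed 2010-05-04, before the deadline.
Step 2 — must wait 21 days from 2010-05-04 (when the default notice is delivered), so not before 2010-05-25; done 2010-05-26 — permitted.
Step 3 — 17 and 47 days from 2010-05-26 (when the itemised statement is provided) are 2010-06-12 and 2010-07-12 respectively; done 2010-06-15 — within the window.
Step 4 — counting 71 days from 2010-05-04 (when the default notice is delivered) gives a deadline of 2010-07-14; done 2010-07-16 — 2 days late.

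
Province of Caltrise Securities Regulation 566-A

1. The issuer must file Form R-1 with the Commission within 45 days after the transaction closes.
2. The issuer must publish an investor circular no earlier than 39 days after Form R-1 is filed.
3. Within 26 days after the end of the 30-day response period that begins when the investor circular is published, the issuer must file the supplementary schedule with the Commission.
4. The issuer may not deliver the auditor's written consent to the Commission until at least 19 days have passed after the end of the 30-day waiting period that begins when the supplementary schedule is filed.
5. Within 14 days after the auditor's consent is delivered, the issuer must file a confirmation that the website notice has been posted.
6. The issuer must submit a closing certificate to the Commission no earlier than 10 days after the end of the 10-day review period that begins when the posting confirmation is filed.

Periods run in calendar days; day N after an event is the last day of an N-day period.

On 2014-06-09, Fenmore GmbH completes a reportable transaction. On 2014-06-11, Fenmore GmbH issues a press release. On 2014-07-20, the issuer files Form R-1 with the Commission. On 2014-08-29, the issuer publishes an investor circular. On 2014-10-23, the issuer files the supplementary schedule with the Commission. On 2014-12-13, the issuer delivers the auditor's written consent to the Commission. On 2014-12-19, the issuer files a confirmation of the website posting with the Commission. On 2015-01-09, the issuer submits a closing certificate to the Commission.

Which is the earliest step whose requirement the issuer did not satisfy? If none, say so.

None — every step was satisfied

Step 1 — counting 45 days from 2014-06-09 (when the transaction closes) gives a deadline of 2014-07-24; completed 2014-07-20, before the deadline.
Step 2 — must wait 39 days from 2014-07-20 (when Form R-1 is filed), so not before 2014-08-28; 2014-08-29 is on or after that date.
Step 3 — counting 26 days from 2014-09-28 (end of the 30-day response period, which began when the investor circular is published on 2014-08-29) gives a deadline of 2014-10-24; done 2014-10-23 — timely.
Step 4 — must wait 19 days from 2014-11-22 (end of the 30-day waiting period, which began when the supplementary schedule is filed on 2014-10-23), so not before 2014-12-11; done 2014-12-13, after the minimum wait.
Step 5 — counting 14 days from 2014-12-13 (when the auditor's consent is delivered) gives a deadline of 2014-12-27; 2014-12-19 is within that limit.
Step 6 — must wait 10 days from 2014-12-29 (end of the 10-day review period, which began when the posting confirmation is filed on 2014-12-19), so not before 2015-01-08; done 2015-01-09 — permitted.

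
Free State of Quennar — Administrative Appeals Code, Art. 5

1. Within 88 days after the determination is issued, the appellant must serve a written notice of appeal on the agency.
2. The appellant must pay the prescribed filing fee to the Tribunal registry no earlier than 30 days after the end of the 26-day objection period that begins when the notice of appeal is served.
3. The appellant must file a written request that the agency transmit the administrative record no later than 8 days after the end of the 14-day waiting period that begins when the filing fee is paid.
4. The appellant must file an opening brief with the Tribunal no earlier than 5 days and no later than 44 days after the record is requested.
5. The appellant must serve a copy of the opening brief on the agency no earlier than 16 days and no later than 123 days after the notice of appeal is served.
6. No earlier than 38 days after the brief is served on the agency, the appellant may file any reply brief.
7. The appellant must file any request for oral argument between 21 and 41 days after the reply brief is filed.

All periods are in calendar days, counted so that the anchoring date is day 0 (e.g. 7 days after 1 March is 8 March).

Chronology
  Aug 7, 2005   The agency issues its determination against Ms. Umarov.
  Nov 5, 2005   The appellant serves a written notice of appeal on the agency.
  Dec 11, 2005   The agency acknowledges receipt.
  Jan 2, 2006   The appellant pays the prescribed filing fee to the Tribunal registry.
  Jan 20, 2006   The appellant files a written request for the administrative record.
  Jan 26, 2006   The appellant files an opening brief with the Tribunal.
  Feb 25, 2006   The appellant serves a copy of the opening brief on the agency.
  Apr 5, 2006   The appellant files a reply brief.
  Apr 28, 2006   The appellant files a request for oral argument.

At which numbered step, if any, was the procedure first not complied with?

Step 1

Step 1: 88 days after Aug 7, 2005 (when the determination is issued) is Nov 3, 2005; done Nov 5, 2005 — 2 days late.
No need to go further; step 1 was not satisfied.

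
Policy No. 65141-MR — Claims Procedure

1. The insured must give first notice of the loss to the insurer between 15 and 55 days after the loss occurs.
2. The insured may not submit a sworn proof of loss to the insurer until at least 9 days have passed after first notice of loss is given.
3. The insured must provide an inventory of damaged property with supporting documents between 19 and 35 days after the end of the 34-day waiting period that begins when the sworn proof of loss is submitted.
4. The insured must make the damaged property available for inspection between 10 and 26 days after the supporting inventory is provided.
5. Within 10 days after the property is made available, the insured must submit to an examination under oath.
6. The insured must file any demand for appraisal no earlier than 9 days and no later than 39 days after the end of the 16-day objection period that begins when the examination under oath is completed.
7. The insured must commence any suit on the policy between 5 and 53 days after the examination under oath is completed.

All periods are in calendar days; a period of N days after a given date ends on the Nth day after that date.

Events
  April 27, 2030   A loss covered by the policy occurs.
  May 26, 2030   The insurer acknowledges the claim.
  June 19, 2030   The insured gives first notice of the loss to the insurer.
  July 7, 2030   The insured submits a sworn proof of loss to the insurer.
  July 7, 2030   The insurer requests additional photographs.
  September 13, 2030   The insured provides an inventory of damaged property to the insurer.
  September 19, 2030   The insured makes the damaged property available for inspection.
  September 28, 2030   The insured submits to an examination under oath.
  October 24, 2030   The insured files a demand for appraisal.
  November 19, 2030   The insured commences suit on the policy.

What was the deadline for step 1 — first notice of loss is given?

June 21, 2030

Step 1 runs from April 27, 2030, when the loss occurs. The window is 15–55 days after April 27, 2030; it closes on June 21, 2030.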